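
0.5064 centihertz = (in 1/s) 0.005064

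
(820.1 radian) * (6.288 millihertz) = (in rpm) 49.24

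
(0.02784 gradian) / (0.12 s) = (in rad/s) 0.003644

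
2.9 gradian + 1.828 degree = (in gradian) 4.931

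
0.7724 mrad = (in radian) 0.0007724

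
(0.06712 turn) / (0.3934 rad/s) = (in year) 3.399e-08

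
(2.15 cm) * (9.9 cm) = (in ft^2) 0.02291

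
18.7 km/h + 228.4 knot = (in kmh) 441.7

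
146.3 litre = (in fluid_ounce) 4947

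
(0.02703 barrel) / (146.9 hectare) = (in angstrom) 29.25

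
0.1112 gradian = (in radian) 0.001747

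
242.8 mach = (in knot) 1.607e+05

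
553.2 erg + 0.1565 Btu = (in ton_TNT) 3.946e-08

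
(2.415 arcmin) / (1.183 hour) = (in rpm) 1.575e-06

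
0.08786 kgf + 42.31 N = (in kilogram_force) 4.402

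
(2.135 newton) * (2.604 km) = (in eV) 3.47e+22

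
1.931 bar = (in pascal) 1.931e+05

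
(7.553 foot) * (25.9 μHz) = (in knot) 0.0001159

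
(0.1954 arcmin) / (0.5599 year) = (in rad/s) 3.219e-12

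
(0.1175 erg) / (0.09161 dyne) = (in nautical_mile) 6.926e-06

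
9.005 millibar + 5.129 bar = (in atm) 5.071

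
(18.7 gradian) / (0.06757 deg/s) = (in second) 249.1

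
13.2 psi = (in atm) 0.8982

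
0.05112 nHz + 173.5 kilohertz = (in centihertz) 1.735e+07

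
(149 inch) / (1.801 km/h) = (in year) 2.399e-07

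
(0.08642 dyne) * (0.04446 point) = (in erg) 0.0001355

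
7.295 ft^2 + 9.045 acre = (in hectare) 3.66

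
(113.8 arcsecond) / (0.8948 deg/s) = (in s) 0.03533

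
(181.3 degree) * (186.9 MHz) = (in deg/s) 3.388e+10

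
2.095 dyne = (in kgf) 2.136e-06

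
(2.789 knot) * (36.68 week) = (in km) 3.183e+04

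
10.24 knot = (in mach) 0.01547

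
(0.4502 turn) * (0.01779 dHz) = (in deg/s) 0.2883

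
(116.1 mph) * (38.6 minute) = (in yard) 1.315e+05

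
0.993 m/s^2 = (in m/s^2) 0.993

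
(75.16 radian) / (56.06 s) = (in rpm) 12.8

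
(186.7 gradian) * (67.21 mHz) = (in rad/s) 0.1971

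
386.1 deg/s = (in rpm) 64.35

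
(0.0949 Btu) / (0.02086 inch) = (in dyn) 1.89e+10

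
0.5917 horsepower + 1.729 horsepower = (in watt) 1731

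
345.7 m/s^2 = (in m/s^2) 345.7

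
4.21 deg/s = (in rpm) 0.7017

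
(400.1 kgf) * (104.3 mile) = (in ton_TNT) 0.1574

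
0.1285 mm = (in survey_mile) 7.985e-08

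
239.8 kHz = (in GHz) 0.0002398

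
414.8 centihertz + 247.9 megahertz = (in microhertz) 2.479e+14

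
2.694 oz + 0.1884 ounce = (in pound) 0.1802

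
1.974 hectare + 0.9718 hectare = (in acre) 7.279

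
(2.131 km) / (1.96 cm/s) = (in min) 1812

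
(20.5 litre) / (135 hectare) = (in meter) 1.519e-08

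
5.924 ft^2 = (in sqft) 5.924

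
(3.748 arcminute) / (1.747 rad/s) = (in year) 1.979e-11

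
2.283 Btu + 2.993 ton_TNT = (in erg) 1.252e+17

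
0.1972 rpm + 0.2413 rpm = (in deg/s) 2.631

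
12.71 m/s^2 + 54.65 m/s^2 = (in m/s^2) 67.36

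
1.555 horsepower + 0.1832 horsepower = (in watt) 1296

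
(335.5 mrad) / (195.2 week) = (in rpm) 2.714e-08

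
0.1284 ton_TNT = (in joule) 5.372e+08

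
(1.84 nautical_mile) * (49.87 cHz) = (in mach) 4.991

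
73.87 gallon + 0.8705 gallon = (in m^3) 0.2829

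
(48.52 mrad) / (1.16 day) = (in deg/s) 2.774e-05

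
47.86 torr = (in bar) 0.06381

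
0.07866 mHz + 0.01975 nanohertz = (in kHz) 7.866e-08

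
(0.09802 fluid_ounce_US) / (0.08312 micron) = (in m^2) 34.87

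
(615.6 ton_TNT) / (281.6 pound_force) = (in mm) 2.056e+12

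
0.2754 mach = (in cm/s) 9377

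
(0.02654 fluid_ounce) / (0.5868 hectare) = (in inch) 5.266e-09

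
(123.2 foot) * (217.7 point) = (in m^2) 2.884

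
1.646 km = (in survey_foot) 5400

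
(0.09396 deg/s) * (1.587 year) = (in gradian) 5.225e+06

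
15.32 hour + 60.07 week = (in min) 6.064e+05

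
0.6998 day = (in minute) 1008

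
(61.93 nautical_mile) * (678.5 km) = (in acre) 1.923e+07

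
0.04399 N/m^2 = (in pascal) 0.04399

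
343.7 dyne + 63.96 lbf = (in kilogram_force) 29.01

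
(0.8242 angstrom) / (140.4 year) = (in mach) 5.467e-23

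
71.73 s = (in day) 0.0008302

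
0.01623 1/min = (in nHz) 2.705e+05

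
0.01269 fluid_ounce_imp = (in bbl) 2.268e-06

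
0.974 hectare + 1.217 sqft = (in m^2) 9740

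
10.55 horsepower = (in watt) 7867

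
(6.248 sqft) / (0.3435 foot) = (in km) 0.005544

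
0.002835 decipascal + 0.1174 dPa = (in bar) 1.202e-07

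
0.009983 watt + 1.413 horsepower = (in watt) 1054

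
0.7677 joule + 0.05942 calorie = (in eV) 6.343e+18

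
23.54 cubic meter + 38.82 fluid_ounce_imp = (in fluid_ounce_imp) 8.285e+05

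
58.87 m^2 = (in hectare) 0.005887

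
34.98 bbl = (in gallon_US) 1469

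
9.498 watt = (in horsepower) 0.01274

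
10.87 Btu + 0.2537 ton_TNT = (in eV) 6.625e+27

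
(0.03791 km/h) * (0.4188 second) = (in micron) 4410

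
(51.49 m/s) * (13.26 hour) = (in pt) 6.967e+09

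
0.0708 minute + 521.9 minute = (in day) 0.3625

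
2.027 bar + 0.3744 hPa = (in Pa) 2.027e+05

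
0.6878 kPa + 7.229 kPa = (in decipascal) 7.917e+04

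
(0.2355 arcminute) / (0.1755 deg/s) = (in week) 3.698e-08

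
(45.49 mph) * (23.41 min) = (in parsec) 9.257e-13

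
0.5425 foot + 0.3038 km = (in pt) 8.616e+05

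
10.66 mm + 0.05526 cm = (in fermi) 1.121e+13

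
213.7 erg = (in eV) 1.334e+14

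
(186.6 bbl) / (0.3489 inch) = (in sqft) 3.603e+04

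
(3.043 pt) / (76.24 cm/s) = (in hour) 3.911e-07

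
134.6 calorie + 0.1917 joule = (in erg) 5.634e+09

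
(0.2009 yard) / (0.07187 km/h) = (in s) 9.202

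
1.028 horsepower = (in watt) 766.6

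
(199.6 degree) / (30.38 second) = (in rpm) 1.095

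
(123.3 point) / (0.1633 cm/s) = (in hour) 0.007399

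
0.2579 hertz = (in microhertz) 2.579e+05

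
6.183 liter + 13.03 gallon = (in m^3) 0.05551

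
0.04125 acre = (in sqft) 1797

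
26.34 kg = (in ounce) 929.1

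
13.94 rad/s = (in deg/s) 798.7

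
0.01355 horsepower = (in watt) 10.1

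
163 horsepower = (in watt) 1.215e+05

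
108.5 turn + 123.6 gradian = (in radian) 683.7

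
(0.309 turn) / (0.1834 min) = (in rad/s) 0.1764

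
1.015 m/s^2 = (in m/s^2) 1.015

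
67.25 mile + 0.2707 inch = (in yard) 1.184e+05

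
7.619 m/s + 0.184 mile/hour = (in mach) 0.02262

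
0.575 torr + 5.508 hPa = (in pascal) 627.5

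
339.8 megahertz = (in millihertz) 3.398e+11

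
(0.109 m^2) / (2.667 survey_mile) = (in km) 2.54e-08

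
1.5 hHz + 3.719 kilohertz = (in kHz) 3.869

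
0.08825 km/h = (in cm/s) 2.451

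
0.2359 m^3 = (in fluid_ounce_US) 7977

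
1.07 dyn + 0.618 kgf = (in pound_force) 1.362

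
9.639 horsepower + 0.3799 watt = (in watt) 7188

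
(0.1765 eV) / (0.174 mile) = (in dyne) 1.01e-17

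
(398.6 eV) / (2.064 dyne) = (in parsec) 1.003e-28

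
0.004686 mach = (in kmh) 5.744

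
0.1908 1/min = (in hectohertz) 3.18e-05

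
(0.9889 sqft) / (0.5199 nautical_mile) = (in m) 9.542e-05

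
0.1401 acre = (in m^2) 567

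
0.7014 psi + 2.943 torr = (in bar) 0.05228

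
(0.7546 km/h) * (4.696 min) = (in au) 3.948e-10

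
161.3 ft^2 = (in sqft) 161.3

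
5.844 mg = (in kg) 5.844e-06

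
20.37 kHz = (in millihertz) 2.037e+07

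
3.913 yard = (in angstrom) 3.578e+10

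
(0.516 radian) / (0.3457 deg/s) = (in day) 0.0009898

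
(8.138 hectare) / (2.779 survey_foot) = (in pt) 2.723e+08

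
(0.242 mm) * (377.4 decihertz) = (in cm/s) 0.9133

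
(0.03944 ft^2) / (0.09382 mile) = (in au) 1.622e-16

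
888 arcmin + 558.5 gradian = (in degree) 517.5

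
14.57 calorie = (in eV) 3.805e+20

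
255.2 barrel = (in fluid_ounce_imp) 1.428e+06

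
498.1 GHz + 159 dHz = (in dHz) 4.981e+12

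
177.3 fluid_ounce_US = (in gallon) 1.385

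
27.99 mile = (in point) 1.277e+08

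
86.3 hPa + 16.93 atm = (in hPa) 1.724e+04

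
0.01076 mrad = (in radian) 1.076e-05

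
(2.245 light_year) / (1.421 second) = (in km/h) 5.381e+16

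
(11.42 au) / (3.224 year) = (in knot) 3.266e+04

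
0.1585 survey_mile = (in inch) 1.004e+04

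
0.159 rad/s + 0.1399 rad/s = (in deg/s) 17.13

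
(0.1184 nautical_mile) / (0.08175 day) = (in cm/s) 3.104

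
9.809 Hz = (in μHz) 9.809e+06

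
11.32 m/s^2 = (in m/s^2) 11.32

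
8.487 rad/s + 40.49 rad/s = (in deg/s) 2806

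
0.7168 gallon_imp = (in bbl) 0.0205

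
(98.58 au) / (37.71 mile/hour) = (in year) 2.774e+04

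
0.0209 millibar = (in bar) 2.09e-05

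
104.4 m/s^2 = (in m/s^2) 104.4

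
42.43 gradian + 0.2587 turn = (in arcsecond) 4.727e+05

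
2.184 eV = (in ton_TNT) 8.363e-29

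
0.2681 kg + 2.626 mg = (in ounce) 9.457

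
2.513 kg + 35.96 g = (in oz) 89.91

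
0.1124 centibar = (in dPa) 1124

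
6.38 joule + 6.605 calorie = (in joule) 34.02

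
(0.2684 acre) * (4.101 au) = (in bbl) 4.191e+15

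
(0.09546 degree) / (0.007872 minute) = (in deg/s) 0.2021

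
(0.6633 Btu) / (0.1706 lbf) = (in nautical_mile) 0.4979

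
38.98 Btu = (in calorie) 9829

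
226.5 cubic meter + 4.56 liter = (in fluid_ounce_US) 7.659e+06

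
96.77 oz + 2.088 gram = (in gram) 2745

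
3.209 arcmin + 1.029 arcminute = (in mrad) 1.233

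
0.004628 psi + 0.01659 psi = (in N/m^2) 146.3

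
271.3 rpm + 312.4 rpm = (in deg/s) 3502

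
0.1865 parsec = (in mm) 5.755e+18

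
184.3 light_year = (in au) 1.166e+07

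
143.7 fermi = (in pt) 4.073e-10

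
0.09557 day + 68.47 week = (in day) 479.4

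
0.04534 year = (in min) 2.383e+04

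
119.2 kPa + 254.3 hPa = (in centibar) 144.6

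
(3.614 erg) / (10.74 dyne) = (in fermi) 3.365e+12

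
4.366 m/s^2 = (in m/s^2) 4.366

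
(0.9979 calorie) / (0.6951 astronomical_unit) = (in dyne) 4.015e-06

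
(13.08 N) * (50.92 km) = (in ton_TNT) 0.0001592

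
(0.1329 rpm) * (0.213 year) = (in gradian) 5.951e+06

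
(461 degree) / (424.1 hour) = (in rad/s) 5.27e-06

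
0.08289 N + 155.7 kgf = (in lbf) 343.3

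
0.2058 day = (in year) 0.0005638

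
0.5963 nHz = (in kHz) 5.963e-13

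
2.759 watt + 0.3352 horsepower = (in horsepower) 0.3389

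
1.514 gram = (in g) 1.514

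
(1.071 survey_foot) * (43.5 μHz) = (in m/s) 1.42e-05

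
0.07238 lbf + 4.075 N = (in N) 4.397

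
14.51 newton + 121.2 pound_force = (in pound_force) 124.5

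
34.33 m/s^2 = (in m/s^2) 34.33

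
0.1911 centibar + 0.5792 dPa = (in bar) 0.001912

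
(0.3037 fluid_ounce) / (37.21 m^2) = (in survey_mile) 1.5e-10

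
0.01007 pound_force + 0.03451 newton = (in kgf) 0.008087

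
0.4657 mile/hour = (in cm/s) 20.82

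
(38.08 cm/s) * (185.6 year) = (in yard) 2.438e+09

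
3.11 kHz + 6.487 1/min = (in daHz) 311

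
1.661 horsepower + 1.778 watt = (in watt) 1240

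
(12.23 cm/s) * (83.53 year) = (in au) 0.002154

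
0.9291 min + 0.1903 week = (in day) 1.333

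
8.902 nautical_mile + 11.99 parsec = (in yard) 4.046e+17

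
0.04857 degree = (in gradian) 0.05397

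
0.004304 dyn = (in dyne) 0.004304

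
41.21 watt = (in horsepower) 0.05526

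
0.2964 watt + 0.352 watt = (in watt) 0.6484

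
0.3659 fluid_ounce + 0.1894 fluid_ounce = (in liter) 0.01642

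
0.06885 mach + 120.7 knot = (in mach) 0.2512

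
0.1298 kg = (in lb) 0.2862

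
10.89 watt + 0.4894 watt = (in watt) 11.38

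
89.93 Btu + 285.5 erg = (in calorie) 2.268e+04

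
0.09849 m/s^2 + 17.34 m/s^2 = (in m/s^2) 17.44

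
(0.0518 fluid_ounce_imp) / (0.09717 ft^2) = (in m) 0.000163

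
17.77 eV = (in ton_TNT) 6.805e-28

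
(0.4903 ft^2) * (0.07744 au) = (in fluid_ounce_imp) 1.857e+13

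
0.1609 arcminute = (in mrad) 0.0468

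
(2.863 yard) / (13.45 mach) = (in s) 0.0005716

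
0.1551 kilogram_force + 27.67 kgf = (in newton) 272.9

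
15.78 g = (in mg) 1.578e+04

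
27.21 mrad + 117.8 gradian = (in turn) 0.2988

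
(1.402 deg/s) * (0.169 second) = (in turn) 0.0006582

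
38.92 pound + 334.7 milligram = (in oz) 622.7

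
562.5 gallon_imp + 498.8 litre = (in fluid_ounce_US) 1.033e+05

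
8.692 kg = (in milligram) 8.692e+06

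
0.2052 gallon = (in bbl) 0.004886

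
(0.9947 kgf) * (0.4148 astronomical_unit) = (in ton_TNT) 144.7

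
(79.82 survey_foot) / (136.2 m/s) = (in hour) 4.962e-05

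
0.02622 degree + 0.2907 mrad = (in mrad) 0.7483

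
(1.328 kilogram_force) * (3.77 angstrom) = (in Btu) 4.654e-12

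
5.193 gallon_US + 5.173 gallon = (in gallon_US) 10.37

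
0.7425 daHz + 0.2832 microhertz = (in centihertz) 742.5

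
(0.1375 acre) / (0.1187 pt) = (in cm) 1.329e+09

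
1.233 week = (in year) 0.02365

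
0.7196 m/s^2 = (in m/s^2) 0.7196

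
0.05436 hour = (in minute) 3.262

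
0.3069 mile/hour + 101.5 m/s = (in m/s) 101.6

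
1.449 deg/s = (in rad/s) 0.02529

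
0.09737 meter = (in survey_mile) 6.05e-05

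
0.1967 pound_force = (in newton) 0.875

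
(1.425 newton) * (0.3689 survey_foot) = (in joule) 0.1602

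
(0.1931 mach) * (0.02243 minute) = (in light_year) 9.353e-15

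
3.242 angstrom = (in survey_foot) 1.064e-09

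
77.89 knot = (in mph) 89.63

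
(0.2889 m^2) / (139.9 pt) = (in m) 5.854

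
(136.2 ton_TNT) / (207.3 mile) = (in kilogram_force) 1.742e+05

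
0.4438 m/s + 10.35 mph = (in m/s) 5.071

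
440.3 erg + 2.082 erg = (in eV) 2.761e+14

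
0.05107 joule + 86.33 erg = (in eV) 3.188e+17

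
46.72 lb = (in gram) 2.119e+04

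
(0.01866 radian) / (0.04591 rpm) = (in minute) 0.06469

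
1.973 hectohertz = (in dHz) 1973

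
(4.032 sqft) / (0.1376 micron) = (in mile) 1692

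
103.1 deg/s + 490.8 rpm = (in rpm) 508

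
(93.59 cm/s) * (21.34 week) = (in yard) 1.321e+07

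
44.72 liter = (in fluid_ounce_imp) 1574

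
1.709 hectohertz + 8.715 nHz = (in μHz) 1.709e+08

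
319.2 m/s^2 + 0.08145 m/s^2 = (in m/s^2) 319.3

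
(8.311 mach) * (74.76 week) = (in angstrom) 1.28e+21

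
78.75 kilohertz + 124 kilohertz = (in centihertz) 2.028e+07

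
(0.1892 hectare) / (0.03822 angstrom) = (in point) 1.403e+18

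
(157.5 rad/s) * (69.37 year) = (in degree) 1.974e+13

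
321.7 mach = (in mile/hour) 2.45e+05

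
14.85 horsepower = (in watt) 1.107e+04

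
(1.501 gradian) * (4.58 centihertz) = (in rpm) 0.01031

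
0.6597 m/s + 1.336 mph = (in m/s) 1.257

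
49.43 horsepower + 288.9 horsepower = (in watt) 2.523e+05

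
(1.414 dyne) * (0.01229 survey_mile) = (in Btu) 2.651e-07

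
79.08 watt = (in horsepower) 0.106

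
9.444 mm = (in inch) 0.3718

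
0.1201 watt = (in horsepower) 0.0001611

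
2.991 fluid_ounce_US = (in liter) 0.08845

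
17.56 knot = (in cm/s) 903.4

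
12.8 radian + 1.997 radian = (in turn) 2.355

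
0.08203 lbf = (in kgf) 0.03721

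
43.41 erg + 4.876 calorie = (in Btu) 0.01934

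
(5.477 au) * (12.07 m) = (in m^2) 9.89e+12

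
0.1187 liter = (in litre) 0.1187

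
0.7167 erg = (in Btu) 6.793e-11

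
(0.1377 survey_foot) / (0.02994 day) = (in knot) 3.154e-05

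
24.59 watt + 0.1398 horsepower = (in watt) 128.8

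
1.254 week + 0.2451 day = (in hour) 216.6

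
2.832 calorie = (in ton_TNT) 2.832e-09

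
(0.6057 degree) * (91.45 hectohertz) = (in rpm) 923.2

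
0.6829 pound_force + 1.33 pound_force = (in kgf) 0.913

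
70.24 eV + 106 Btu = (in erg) 1.118e+12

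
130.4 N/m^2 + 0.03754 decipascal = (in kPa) 0.1304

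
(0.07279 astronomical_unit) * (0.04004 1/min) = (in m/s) 7.267e+06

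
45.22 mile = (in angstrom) 7.277e+14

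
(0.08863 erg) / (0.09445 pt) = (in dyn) 26.6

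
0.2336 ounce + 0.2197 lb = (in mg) 1.063e+05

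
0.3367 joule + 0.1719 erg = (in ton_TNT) 8.047e-11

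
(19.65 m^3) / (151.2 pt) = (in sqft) 3965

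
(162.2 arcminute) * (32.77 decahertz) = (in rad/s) 15.46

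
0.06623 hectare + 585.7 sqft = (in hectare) 0.07167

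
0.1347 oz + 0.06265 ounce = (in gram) 5.595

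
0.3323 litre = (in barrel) 0.00209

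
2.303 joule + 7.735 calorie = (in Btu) 0.03286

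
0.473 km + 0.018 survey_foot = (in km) 0.473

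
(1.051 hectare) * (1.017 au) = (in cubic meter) 1.599e+15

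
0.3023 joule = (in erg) 3.023e+06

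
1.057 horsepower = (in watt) 788.2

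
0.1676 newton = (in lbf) 0.03768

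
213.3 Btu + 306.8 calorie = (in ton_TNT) 5.409e-05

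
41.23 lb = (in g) 1.87e+04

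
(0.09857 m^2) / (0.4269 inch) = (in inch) 357.9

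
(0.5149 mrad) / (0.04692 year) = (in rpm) 3.323e-09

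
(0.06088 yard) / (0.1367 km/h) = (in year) 4.649e-08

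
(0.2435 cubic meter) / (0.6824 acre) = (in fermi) 8.817e+10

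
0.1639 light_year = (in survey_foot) 5.087e+15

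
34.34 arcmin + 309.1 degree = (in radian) 5.405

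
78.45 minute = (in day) 0.05448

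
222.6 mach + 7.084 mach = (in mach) 229.7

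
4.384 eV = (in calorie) 1.679e-19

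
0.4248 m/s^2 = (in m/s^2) 0.4248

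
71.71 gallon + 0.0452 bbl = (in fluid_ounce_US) 9422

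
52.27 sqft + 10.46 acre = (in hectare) 4.233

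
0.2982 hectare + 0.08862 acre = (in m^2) 3341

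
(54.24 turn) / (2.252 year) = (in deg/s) 0.0002749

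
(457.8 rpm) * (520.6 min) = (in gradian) 9.533e+07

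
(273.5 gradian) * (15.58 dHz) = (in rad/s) 6.693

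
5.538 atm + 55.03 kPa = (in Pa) 6.162e+05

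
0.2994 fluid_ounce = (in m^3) 8.854e-06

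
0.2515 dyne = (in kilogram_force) 2.565e-07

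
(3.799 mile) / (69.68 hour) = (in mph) 0.05452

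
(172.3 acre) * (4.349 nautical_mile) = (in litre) 5.616e+12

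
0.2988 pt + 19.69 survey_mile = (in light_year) 3.349e-12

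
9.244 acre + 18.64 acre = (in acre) 27.88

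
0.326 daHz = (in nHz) 3.26e+09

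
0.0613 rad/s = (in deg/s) 3.512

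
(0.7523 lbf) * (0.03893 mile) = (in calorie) 50.11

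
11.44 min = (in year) 2.177e-05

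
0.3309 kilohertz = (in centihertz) 3.309e+04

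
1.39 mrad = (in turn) 0.0002212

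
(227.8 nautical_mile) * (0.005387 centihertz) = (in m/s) 22.73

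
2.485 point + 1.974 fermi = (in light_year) 9.266e-20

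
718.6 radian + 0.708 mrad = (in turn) 114.4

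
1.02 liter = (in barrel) 0.006416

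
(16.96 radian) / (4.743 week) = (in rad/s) 5.912e-06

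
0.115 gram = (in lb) 0.0002535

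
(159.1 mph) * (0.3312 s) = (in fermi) 2.356e+16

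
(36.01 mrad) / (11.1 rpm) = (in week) 5.122e-08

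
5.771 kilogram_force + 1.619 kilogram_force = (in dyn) 7.247e+06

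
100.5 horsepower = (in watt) 7.494e+04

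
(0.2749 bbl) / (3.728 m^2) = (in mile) 7.285e-06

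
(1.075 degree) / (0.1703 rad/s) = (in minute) 0.001836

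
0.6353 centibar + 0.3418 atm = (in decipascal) 3.527e+05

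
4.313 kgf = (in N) 42.3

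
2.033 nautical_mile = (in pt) 1.067e+07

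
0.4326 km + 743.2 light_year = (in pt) 1.993e+22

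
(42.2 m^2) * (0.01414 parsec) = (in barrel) 1.158e+17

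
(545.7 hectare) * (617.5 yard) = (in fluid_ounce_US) 1.042e+14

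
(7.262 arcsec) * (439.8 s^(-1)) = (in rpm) 0.1479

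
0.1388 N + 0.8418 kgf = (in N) 8.394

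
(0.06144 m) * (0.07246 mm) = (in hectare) 4.452e-10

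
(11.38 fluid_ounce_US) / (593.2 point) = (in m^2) 0.001608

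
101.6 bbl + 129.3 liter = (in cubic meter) 16.28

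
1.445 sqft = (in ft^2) 1.445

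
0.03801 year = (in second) 1.199e+06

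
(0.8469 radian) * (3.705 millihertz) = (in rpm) 0.02996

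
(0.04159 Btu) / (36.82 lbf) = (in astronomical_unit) 1.791e-12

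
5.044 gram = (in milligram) 5044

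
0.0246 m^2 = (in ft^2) 0.2648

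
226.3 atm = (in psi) 3326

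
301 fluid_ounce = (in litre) 8.902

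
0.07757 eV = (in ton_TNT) 2.97e-30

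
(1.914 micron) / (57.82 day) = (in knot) 7.448e-13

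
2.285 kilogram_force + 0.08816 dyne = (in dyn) 2.241e+06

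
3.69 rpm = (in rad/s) 0.3864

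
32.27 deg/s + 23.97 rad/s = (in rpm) 234.3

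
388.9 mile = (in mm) 6.259e+08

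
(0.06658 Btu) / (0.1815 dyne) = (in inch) 1.524e+09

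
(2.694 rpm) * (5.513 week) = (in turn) 1.497e+05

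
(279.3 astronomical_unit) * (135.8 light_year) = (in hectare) 5.368e+27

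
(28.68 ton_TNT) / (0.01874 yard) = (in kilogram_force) 7.141e+11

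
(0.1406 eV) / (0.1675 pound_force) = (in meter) 3.023e-20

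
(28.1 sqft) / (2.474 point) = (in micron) 2.991e+09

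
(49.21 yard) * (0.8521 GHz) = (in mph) 8.577e+10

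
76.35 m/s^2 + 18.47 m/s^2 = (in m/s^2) 94.82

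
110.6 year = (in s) 3.488e+09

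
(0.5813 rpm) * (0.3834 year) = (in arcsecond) 1.518e+11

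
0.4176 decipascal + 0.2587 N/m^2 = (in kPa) 0.0003005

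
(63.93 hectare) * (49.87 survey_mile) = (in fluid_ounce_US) 1.735e+15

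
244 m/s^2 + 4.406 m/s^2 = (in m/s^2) 248.4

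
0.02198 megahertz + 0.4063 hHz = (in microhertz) 2.202e+10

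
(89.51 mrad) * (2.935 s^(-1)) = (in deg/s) 15.05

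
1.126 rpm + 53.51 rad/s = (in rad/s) 53.63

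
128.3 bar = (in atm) 126.6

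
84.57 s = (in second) 84.57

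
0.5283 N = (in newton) 0.5283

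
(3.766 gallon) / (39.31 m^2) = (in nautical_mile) 1.958e-07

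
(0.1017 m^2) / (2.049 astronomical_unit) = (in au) 2.218e-24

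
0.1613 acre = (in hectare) 0.06528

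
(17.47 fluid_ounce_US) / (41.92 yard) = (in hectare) 1.348e-09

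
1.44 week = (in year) 0.02762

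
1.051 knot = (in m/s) 0.5407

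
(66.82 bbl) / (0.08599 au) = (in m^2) 8.258e-10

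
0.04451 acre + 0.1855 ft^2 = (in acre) 0.04451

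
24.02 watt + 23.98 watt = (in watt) 48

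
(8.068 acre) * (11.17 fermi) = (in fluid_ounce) 1.233e-05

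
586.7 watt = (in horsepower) 0.7868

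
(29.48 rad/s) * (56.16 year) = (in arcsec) 1.077e+16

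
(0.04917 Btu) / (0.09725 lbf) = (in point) 3.399e+05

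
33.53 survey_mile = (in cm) 5.396e+06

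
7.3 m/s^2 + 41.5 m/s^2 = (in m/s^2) 48.8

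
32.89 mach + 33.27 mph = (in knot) 2.18e+04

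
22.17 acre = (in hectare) 8.972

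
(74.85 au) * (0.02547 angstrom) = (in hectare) 0.002852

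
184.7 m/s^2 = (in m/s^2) 184.7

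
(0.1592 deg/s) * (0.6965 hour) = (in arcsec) 1.437e+06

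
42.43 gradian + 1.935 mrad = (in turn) 0.1064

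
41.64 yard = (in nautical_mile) 0.02056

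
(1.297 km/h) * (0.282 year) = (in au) 2.142e-05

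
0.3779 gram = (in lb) 0.0008331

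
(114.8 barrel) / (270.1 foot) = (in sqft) 2.386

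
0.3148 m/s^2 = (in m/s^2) 0.3148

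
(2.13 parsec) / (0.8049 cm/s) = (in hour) 2.268e+15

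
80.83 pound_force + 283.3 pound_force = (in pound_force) 364.1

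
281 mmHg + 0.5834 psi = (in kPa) 41.49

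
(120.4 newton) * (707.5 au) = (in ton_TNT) 3.046e+06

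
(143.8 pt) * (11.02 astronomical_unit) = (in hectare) 8.363e+06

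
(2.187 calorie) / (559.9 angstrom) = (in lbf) 3.674e+07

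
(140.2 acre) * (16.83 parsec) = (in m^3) 2.946e+23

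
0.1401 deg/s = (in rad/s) 0.002445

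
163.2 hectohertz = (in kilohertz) 16.32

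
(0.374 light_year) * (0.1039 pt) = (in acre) 3.205e+07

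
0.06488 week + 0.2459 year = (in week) 12.89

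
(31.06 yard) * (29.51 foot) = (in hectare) 0.02555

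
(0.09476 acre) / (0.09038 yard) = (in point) 1.315e+07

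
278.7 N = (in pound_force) 62.65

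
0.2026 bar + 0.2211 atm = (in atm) 0.4211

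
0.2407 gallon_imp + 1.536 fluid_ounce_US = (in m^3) 0.00114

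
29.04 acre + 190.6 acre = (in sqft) 9.568e+06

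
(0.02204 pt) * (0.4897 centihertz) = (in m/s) 3.808e-08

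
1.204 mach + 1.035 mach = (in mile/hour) 1705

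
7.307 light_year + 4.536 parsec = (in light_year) 22.1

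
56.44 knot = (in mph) 64.95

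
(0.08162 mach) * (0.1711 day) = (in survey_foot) 1.348e+06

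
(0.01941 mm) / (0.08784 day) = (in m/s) 2.558e-09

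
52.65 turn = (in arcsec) 6.823e+07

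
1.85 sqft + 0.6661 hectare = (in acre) 1.646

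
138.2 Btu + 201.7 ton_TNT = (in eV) 5.267e+30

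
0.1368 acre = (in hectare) 0.05536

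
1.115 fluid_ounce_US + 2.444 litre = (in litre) 2.477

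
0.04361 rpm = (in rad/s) 0.004567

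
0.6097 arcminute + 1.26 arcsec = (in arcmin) 0.6307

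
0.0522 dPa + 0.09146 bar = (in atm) 0.09026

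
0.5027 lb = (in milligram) 2.28e+05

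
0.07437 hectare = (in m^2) 743.7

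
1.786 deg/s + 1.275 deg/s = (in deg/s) 3.061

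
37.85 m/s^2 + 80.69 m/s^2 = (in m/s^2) 118.5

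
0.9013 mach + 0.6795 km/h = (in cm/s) 3.071e+04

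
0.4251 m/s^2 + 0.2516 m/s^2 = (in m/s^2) 0.6767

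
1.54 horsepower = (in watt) 1148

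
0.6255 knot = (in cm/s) 32.18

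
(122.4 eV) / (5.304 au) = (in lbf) 5.556e-30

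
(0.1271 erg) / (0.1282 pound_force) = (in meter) 2.229e-08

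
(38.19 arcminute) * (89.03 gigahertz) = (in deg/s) 5.667e+10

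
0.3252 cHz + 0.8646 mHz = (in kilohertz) 4.117e-06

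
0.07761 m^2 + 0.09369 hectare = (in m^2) 937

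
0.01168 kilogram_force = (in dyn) 1.145e+04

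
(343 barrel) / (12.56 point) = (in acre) 3.041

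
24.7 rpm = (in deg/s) 148.2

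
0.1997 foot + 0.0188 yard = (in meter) 0.07806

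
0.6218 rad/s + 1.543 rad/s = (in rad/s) 2.165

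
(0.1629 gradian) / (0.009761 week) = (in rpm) 4.139e-06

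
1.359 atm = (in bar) 1.377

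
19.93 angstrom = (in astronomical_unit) 1.332e-20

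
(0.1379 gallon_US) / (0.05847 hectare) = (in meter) 8.928e-07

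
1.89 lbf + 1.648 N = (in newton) 10.06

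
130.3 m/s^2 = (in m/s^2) 130.3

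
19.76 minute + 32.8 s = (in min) 20.31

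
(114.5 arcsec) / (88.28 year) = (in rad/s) 1.994e-13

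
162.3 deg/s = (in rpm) 27.05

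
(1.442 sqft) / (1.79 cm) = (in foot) 24.55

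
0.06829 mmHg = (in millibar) 0.09105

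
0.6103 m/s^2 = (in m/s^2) 0.6103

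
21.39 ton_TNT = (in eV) 5.586e+29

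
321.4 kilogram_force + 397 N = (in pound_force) 797.8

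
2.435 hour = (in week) 0.01449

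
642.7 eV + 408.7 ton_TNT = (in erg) 1.71e+19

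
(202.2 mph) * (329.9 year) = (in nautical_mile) 5.078e+08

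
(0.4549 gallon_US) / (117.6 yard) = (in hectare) 1.601e-09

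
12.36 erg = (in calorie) 2.954e-07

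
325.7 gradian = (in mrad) 5116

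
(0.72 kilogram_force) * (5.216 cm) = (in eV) 2.299e+18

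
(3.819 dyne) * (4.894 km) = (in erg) 1.869e+06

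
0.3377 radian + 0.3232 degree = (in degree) 19.67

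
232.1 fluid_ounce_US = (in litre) 6.864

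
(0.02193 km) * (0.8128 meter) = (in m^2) 17.82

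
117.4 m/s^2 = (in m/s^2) 117.4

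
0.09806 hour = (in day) 0.004086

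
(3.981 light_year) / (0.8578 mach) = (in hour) 3.582e+10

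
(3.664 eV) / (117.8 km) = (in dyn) 4.983e-19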